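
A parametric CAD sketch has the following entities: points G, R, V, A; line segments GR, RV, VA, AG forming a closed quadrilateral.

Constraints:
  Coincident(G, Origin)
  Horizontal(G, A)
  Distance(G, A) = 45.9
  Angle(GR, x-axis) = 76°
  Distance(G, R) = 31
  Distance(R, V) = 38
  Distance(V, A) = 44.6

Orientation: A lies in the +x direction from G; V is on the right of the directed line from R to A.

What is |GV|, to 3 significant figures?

7.76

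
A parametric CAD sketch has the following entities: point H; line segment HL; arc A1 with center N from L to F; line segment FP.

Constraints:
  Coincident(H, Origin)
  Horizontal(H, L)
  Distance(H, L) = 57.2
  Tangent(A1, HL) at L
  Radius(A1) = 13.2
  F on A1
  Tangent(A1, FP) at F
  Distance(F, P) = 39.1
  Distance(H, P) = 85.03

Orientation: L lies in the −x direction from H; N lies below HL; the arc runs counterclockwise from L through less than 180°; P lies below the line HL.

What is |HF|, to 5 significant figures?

71.828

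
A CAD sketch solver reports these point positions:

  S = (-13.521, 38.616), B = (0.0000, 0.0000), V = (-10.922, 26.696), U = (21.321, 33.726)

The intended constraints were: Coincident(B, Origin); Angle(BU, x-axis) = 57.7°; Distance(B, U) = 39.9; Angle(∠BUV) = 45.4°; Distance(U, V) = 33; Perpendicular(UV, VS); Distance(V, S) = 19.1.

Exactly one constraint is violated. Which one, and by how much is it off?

Distance(V, S) = 19.1 — off by 6.90.

B = (0.00, 0.00) ✓; BU at 57.70° ✓; |BU| = 39.90 ✓; ∠BUV = 45.40° ✓; |UV| = 33.00 ✓; ∠(UV, VS) = 90.00° ✓; |VS| = 12.20 ✗.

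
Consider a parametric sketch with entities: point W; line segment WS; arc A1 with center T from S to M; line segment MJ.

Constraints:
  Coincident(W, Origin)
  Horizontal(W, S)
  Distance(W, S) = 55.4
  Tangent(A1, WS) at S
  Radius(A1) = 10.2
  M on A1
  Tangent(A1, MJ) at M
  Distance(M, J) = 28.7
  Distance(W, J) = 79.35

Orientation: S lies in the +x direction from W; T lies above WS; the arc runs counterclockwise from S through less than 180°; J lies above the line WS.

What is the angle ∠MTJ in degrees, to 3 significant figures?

70.4°

Checks: |TM| = 10.20 ✓; ∠(TM, MJ) = 90.00° ✓; |MJ| = 28.70 ✓; |WJ| = 79.35 ✓.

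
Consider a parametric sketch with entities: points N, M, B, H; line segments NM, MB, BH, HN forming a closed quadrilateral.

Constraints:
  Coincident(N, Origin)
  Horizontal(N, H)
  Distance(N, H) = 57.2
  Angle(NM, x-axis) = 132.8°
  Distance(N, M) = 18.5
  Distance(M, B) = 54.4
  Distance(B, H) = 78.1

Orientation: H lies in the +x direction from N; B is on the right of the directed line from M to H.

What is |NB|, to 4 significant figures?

41.81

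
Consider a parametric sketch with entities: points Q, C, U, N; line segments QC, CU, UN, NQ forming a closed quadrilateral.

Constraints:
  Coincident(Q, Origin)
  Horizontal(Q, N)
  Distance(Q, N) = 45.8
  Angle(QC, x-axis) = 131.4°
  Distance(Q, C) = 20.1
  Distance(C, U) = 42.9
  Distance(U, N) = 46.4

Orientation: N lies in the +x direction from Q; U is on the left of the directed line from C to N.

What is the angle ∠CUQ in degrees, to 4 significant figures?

26.15°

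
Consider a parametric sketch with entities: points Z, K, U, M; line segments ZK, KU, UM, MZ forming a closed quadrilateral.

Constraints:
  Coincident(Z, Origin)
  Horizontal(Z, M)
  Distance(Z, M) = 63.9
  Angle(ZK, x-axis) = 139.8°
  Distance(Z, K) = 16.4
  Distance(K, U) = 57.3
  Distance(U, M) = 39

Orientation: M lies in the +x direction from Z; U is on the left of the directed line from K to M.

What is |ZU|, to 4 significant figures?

51.55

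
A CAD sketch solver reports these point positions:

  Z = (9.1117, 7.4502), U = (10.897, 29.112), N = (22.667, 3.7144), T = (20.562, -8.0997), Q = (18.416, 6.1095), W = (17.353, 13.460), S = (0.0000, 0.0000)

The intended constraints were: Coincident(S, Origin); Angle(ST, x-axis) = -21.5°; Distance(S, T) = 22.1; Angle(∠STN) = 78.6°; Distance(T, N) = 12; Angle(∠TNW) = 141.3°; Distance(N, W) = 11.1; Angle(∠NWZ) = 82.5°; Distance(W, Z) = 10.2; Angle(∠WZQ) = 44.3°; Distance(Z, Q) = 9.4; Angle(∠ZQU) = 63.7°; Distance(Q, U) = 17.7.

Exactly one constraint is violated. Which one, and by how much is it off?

Distance(Q, U) = 17.7 — off by 6.50.

S = (0.00, 0.00) ✓; ST at -21.50° ✓; |ST| = 22.10 ✓; ∠STN = 78.60° ✓; |TN| = 12.00 ✓; ∠TNW = 141.3° ✓; |NW| = 11.10 ✓; ∠NWZ = 82.50° ✓; |WZ| = 10.20 ✓; ∠WZQ = 44.30° ✓; |ZQ| = 9.400 ✓; ∠ZQU = 63.70° ✓; |QU| = 24.20 ✗.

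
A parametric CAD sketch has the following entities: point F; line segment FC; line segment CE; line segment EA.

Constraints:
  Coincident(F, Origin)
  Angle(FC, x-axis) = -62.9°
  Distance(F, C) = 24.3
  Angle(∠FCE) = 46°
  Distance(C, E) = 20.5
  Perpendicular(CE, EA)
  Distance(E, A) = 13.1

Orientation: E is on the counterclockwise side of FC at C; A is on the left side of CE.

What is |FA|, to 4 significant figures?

5.682

∠FCE = 46.0°, so CE runs at -62.9° + (180° − 46.0°) = 71.10° from the x-axis; with |CE| = 20.5, E = C + 20.5·(cos 71.10°, sin 71.10°) = (17.71, -2.237). The perpendicularity gives EA at right angles to CE; with |EA| = 13.1 on the left of CE, A = E + 13.1·(-0.9461, 0.3239) = (5.316, 2.006). Then |FA| = |A − F| = 5.682.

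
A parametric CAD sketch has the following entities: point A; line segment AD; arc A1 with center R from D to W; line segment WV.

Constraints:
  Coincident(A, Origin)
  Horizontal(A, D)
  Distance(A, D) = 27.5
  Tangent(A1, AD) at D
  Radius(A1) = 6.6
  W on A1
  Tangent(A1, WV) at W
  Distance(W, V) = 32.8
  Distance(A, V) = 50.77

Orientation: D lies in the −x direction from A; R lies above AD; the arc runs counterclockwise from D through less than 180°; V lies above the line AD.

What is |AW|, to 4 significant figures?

22.93

A is at the origin; AD is horizontal with |AD| = 27.5 and D on the −x side, so D = (-27.50, 0.000). Tangency of A1 to AD means the radius RD is perpendicular to AD, so R = D + (0, 6.6) = (-27.50, 6.600). Since RW ⟂ WV (tangency), |RV| = √(6.6² + 32.8²) = 33.46 regardless of where W sits on A1. So V lies on both circle(A, 50.77) and circle(R, 33.46); the above-AD intersection is V = (-31.50, 39.82). W is the foot of the tangent from V: W = (-21.23, 8.666).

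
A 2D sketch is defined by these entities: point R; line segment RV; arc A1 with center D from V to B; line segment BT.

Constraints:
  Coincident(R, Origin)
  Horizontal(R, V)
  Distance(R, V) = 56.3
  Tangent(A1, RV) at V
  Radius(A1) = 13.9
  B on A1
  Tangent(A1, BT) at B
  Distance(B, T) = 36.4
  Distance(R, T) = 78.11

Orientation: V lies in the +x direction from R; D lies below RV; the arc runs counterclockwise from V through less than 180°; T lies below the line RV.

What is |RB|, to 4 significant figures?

47.55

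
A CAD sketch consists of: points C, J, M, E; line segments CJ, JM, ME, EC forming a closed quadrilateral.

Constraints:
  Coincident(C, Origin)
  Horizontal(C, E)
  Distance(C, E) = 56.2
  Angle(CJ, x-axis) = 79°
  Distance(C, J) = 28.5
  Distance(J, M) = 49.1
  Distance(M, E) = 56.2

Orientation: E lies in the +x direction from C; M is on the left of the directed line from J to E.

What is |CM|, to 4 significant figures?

72.08

Checks: |JM| = 49.10 ✓; |ME| = 56.20 ✓.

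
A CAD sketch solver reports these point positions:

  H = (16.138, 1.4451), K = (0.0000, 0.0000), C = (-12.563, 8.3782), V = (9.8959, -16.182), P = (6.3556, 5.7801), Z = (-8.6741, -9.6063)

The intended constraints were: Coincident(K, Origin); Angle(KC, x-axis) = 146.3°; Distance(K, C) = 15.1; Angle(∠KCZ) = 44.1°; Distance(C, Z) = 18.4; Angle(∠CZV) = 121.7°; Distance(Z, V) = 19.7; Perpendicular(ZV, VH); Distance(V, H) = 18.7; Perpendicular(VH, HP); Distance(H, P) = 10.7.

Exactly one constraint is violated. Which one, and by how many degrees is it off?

Perpendicular(VH, HP) — off by 4.40°.

K = (0.00, 0.00) ✓; KC at 146.3° ✓; |KC| = 15.10 ✓; ∠KCZ = 44.10° ✓; |CZ| = 18.40 ✓; ∠CZV = 121.7° ✓; |ZV| = 19.70 ✓; ∠(ZV, VH) = 90.00° ✓; |VH| = 18.70 ✓; ∠(VH, HP) = 85.60° ✗; |HP| = 10.70 ✓.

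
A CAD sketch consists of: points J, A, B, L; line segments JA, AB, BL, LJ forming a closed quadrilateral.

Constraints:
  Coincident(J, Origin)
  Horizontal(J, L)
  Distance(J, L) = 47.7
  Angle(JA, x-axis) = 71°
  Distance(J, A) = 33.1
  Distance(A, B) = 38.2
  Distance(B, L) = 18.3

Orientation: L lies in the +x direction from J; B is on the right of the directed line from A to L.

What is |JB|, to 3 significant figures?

29.6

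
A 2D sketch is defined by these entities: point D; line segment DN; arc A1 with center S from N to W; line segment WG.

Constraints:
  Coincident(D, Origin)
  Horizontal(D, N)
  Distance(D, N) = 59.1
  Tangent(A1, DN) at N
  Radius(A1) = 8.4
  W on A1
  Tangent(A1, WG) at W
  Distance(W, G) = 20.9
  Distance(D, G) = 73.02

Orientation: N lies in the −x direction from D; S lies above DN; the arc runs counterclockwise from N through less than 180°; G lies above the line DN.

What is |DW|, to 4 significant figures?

54.66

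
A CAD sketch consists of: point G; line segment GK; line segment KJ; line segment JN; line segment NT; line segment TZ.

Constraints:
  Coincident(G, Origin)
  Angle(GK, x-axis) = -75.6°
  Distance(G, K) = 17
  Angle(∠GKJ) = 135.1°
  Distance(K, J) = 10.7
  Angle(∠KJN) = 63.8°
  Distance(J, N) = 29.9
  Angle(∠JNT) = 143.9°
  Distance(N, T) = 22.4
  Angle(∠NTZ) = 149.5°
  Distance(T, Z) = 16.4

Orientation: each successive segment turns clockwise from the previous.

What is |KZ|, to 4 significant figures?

53.17

G is at the origin; GK runs at -75.6° with length 17.0, so K = (4.228, -16.47). ∠GKJ = 135.1° gives KJ at -120.5° from the x-axis; with |KJ| = 10.7, J = (-1.203, -25.69). ∠KJN = 63.8° gives JN at 123.3° from the x-axis; with |JN| = 29.9, N = (-17.62, -0.6947). ∠JNT = 143.9° gives NT at 87.20° from the x-axis; with |NT| = 22.4, T = (-16.52, 21.68). ∠NTZ = 149.5° gives TZ at 56.70° from the x-axis; with |TZ| = 16.4, Z = (-7.521, 35.39). Then |KZ| = |Z − K| = 53.17.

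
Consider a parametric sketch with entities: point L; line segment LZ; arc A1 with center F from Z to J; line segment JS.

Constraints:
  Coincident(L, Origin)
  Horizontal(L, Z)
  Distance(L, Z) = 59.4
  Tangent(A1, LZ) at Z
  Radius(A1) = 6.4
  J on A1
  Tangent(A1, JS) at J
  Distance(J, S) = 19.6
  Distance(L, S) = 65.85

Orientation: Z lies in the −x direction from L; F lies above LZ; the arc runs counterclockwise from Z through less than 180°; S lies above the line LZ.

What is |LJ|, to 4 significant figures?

54.07

Checks: |FJ| = 6.400 ✓; ∠(FJ, JS) = 90.00° ✓; |JS| = 19.60 ✓; |LS| = 65.85 ✓.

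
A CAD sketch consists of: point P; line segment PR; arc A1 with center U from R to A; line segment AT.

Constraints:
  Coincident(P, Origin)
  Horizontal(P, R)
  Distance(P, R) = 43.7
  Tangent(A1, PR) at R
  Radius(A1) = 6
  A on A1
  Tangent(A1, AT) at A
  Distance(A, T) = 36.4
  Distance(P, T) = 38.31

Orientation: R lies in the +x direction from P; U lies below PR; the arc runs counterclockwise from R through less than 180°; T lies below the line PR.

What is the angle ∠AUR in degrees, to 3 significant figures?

57.1°

P is at the origin; P and R share the same y with |PR| = 43.7 and R on the +x side, so R = (43.7, 0.00). The tangent condition forces UR to be normal to PR, so U = R + (0, -6) = (43.7, -6.00). Since UA ⟂ AT (tangency), |UT| = √(6.0² + 36.4²) = 36.9 regardless of where A sits on A1. So T lies on both circle(P, 38.31) and circle(U, 36.9); the below-PR intersection is T = (18.9, -33.3). A is the foot of the tangent from T: A = (38.7, -2.74).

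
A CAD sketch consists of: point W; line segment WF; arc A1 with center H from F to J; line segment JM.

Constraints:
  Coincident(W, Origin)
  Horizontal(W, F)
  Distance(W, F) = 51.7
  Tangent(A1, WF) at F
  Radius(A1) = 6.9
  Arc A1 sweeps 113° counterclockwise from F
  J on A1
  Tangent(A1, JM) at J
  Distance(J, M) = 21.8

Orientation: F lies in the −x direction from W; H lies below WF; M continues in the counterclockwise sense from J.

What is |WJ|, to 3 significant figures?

58.8

W is at the origin; W and F share the same y with |WF| = 51.7 and F on the −x side, so F = (-51.7, 0.00). A1 meets WF tangentially, so HF is at right angles to WF, so H = F + (0, -6.9) = (-51.7, -6.90). On A1, F sits at bearing 90° from H; a 113° counterclockwise sweep puts J at bearing 203°, so J = H + 6.9·(cos 203°, sin 203°) = (-58.1, -9.60). Then |WJ| = |J − W| = 58.8.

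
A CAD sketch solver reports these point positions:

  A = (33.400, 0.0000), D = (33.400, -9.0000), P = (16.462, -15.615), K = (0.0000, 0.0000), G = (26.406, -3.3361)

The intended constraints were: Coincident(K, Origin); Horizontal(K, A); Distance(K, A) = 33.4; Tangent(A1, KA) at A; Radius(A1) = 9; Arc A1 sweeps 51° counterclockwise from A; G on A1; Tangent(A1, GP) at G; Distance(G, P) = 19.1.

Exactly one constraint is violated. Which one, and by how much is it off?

Distance(G, P) = 19.1 — off by 3.30.

K = (0.00, 0.00) ✓; K.y = 0.00, A.y = 0.00 ✓; |KA| = 33.40 ✓; ∠(DA, AK) = 90.00° ✓; |DA| = 9.000 ✓; bearing(D→G) − bearing(D→A) = 51.00° ✓; |DG| = 9.000 ✓; ∠(DG, GP) = 90.00° ✓; |GP| = 15.80 ✗.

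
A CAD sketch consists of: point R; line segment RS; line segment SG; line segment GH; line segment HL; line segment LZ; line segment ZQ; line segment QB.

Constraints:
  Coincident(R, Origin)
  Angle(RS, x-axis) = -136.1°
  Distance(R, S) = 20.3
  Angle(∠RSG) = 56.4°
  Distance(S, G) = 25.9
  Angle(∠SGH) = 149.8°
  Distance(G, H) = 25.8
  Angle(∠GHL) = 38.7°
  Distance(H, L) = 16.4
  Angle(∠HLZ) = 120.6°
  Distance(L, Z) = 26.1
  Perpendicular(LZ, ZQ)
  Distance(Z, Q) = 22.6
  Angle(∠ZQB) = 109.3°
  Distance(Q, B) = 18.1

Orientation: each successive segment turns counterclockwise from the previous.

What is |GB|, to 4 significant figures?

24.54

The perpendicularity gives ZQ at right angles to LZ, so ZQ runs at -51.60°; with |ZQ| = 22.6, Q = (13.51, -39.88). ∠ZQB = 109.3° gives QB at 19.10° from the x-axis; with |QB| = 18.1, B = (30.61, -33.96). Then |GB| = |B − G| = 24.54.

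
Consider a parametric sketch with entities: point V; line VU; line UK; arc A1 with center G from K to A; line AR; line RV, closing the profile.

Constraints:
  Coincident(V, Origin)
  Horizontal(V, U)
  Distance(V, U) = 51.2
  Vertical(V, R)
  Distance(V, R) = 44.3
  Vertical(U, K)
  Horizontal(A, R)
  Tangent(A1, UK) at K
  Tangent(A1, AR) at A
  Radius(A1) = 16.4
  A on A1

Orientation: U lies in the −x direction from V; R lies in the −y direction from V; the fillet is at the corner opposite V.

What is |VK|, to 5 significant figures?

58.308

V is at the origin; V and U share the same y with |VU| = 51.2 and U on the −x side, so U = (-51.200, 0.0000). V and R share the same x with |VR| = 44.3 and R on the −y side, so R = (0.0000, -44.300). The virtual corner opposite V is at (-51.200, -44.300). A1 meets UK tangentially, so GK is at right angles to UK and the tangent condition forces GA to be normal to AR, with radius 16.4, so the center G sits 16.4 in from both sides at G = (-34.800, -27.900). That places the tangent points at K = (-51.200, -27.900) on UK and A = (-34.800, -44.300) on AR. Then |VK| = |K − V| = 58.308.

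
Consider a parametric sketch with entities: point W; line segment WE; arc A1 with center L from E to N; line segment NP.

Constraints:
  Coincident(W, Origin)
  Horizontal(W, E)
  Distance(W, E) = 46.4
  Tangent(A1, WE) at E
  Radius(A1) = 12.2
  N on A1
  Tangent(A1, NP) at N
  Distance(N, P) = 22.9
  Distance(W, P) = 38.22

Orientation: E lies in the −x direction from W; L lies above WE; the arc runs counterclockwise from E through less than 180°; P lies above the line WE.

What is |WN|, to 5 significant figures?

35.997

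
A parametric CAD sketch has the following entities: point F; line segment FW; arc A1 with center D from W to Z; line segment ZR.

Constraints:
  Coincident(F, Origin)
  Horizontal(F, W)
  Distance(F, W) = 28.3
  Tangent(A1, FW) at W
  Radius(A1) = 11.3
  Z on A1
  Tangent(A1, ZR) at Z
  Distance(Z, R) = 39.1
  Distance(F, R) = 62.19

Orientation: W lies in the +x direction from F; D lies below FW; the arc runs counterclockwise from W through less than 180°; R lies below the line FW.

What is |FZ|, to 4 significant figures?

24.27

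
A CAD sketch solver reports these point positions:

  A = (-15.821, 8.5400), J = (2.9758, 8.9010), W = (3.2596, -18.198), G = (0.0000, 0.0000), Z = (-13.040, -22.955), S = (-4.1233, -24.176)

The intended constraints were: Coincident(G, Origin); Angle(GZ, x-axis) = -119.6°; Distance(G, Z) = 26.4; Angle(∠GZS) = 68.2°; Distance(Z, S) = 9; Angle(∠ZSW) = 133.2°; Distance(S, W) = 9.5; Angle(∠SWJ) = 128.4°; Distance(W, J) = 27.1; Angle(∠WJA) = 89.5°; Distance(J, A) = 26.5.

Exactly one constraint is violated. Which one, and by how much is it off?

Distance(J, A) = 26.5 — off by 7.70.

G = (0.00, 0.00) ✓; GZ at -119.6° ✓; |GZ| = 26.40 ✓; ∠GZS = 68.20° ✓; |ZS| = 9.000 ✓; ∠ZSW = 133.2° ✓; |SW| = 9.500 ✓; ∠SWJ = 128.4° ✓; |WJ| = 27.10 ✓; ∠WJA = 89.50° ✓; |JA| = 18.80 ✗.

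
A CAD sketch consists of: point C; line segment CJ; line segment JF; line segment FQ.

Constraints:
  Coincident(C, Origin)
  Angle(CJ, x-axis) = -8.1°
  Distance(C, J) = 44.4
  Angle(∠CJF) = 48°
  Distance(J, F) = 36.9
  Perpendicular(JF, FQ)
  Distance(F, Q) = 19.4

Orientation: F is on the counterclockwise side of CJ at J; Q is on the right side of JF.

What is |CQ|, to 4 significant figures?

52.89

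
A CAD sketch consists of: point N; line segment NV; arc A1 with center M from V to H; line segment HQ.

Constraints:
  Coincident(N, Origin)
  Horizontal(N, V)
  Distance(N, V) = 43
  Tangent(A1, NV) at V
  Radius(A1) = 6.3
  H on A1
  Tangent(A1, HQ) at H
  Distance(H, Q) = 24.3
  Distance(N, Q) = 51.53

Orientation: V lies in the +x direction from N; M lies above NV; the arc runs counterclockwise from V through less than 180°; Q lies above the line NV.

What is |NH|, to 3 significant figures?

49.7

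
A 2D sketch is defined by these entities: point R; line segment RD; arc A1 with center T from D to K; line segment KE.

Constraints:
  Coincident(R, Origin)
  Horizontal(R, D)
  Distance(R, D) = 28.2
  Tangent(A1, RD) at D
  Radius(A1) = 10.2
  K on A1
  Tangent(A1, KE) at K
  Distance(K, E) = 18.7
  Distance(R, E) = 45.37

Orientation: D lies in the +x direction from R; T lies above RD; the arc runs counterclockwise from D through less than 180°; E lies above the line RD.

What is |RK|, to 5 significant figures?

40.160

Checks: |TK| = 10.20 ✓; ∠(TK, KE) = 90.00° ✓; |KE| = 18.70 ✓; |RE| = 45.37 ✓.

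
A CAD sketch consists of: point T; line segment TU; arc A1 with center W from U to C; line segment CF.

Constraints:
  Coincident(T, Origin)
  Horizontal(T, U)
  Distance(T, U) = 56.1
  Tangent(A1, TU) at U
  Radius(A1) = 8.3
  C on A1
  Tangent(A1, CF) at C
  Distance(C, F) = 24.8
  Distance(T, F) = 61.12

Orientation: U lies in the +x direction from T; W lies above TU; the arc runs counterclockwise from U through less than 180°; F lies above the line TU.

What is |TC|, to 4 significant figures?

64.50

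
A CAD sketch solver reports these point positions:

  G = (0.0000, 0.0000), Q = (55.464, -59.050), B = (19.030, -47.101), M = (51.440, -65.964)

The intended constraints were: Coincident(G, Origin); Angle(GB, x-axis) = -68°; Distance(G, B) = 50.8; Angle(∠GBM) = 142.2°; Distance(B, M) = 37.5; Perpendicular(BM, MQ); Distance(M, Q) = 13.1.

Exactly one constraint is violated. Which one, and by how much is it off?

Distance(M, Q) = 13.1 — off by 5.10.

G = (0.00, 0.00) ✓; GB at -68.00° ✓; |GB| = 50.80 ✓; ∠GBM = 142.2° ✓; |BM| = 37.50 ✓; ∠(BM, MQ) = 90.00° ✓; |MQ| = 8.000 ✗.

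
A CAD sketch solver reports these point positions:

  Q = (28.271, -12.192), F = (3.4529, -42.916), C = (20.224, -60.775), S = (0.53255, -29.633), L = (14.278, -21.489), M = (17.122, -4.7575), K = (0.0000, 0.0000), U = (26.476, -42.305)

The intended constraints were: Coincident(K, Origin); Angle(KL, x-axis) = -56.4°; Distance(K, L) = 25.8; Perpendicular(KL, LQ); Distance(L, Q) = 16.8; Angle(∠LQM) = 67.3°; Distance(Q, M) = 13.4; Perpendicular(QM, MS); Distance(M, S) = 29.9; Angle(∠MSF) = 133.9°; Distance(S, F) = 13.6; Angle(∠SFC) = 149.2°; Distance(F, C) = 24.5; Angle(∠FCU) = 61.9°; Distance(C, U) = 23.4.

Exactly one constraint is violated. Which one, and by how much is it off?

Distance(C, U) = 23.4 — off by 3.90.

K = (0.00, 0.00) ✓; KL at -56.40° ✓; |KL| = 25.80 ✓; ∠(KL, LQ) = 90.00° ✓; |LQ| = 16.80 ✓; ∠LQM = 67.30° ✓; |QM| = 13.40 ✓; ∠(QM, MS) = 90.00° ✓; |MS| = 29.90 ✓; ∠MSF = 133.9° ✓; |SF| = 13.60 ✓; ∠SFC = 149.2° ✓; |FC| = 24.50 ✓; ∠FCU = 61.90° ✓; |CU| = 19.50 ✗.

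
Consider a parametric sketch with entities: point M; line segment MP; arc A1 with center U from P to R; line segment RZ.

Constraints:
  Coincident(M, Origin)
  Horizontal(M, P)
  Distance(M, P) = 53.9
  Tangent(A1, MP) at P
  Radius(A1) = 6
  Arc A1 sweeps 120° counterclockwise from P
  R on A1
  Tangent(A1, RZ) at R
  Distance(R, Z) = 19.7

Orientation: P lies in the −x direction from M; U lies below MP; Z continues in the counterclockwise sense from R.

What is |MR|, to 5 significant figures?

59.778

M is at the origin; M and P share the same y with |MP| = 53.9 and P on the −x side, so P = (-53.900, 0.0000). Tangency of A1 to MP means the radius UP is perpendicular to MP, so U = P + (0, -6) = (-53.900, -6.0000). On A1, P sits at bearing 90° from U; a 120° counterclockwise sweep puts R at bearing 210°, so R = U + 6.0·(cos 210°, sin 210°) = (-59.096, -9.0000). Then |MR| = |R − M| = 59.778.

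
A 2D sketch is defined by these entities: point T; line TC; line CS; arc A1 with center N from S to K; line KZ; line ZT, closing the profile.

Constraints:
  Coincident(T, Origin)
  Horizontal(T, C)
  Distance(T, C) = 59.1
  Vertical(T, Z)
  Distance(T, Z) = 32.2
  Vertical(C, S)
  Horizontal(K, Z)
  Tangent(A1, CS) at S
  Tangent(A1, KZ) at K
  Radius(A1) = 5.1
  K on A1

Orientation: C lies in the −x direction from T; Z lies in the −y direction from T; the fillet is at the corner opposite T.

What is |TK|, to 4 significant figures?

62.87

T is at the origin; T and C share the same y with |TC| = 59.1 and C on the −x side, so C = (-59.10, 0.000). TZ is vertical with |TZ| = 32.2 and Z on the −y side, so Z = (0.000, -32.20). The virtual corner opposite T is at (-59.10, -32.20). Since A1 is tangent to CS there, NS ⟂ CS and tangency of A1 to KZ means the radius NK is perpendicular to KZ, with radius 5.1, so the center N sits 5.1 in from both sides at N = (-54.00, -27.10). That places the tangent points at S = (-59.10, -27.10) on CS and K = (-54.00, -32.20) on KZ. Then |TK| = |K − T| = 62.87.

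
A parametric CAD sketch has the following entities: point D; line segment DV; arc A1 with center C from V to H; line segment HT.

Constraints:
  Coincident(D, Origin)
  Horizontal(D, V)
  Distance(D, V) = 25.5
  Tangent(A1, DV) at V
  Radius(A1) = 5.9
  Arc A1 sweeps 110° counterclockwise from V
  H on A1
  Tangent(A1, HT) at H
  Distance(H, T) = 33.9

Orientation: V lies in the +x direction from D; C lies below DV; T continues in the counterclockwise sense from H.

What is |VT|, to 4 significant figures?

40.23

D is at the origin; D and V share the same y with |DV| = 25.5 and V on the +x side, so V = (25.50, 0.000). Tangency of A1 to DV means the radius CV is perpendicular to DV, so C = V + (0, -5.9) = (25.50, -5.900). On A1, V sits at bearing 90° from C; a 110° counterclockwise sweep puts H at bearing 200°, so H = C + 5.9·(cos 200°, sin 200°) = (19.96, -7.918). A1 meets HT tangentially, so CH is at right angles to HT, so HT runs along (−sin 200°, cos 200°); with |HT| = 33.9, T = (31.55, -39.77). Then |VT| = |T − V| = 40.23.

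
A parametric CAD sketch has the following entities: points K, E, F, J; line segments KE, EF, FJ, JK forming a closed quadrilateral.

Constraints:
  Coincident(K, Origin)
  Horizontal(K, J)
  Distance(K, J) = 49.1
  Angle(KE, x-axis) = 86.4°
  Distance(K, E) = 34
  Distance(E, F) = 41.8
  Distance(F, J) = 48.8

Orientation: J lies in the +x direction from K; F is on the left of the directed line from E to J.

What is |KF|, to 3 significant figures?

63.6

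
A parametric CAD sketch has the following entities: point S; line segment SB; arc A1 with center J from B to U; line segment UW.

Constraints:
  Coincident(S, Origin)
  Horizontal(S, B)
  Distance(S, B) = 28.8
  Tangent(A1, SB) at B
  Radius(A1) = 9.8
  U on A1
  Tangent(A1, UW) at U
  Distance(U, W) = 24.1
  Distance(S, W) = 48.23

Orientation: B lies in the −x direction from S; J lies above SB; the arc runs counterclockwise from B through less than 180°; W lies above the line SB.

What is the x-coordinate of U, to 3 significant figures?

-20.4

Checks: |JU| = 9.800 ✓; ∠(JU, UW) = 90.00° ✓; |UW| = 24.10 ✓; |SW| = 48.23 ✓.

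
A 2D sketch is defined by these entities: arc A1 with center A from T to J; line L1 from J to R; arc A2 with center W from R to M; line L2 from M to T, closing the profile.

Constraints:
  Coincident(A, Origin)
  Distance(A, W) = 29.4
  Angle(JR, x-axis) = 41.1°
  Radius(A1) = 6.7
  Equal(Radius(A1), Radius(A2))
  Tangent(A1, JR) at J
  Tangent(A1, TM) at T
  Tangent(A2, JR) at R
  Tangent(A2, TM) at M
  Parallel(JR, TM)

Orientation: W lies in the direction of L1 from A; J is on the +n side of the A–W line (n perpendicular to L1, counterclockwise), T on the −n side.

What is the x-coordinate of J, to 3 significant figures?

-4.40

The slot axis is L1's direction at 41.1°, so u = (cos 41.1°, sin 41.1°) = (0.754, 0.657) and n = (−sin 41.1°, cos 41.1°) = (-0.657, 0.754). A is at the origin and W lies 29.4 along u from A, so W = 29.4·u = (22.2, 19.3). Tangency of A1 to both parallel lines with radius 6.7 puts J and T at A ± 6.7·n: J = (-4.40, 5.05), T = (4.40, -5.05). So J.x = -4.40.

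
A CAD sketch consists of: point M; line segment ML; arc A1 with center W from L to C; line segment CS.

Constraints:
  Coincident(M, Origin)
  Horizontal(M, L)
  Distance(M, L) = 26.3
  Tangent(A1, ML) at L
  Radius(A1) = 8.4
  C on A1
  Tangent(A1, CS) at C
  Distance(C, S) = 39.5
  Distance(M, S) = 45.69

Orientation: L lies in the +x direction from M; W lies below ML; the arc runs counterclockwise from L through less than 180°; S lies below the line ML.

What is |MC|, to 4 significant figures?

19.24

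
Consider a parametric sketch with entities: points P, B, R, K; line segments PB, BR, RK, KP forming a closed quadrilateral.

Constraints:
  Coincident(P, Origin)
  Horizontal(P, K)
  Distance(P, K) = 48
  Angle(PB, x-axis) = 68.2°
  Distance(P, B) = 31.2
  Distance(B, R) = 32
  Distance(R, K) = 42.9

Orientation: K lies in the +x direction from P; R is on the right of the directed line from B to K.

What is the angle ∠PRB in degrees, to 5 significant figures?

76.835°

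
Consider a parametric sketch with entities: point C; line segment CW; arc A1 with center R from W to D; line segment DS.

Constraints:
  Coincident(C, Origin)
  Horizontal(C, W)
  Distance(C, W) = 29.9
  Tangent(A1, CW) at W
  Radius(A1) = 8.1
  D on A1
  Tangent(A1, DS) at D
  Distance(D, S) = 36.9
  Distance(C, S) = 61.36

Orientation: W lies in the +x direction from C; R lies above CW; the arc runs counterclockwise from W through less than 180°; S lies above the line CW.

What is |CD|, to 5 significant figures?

38.533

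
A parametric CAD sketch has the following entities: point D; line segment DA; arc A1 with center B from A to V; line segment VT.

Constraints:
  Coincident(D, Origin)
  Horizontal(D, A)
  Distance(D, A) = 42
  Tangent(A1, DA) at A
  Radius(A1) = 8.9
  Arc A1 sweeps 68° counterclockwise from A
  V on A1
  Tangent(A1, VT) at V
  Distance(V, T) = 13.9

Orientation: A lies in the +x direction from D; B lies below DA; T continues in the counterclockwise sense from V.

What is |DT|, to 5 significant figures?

33.987

D is at the origin; DA is horizontal with |DA| = 42.0 and A on the +x side, so A = (42.000, 0.0000). Since A1 is tangent to DA there, BA ⟂ DA, so B = A + (0, -8.9) = (42.000, -8.9000). On A1, A sits at bearing 90° from B; a 68° counterclockwise sweep puts V at bearing 158°, so V = B + 8.9·(cos 158°, sin 158°) = (33.748, -5.5660). Since A1 is tangent to VT there, BV ⟂ VT, so VT runs along (−sin 158°, cos 158°); with |VT| = 13.9, T = (28.541, -18.454). Then |DT| = |T − D| = 33.987.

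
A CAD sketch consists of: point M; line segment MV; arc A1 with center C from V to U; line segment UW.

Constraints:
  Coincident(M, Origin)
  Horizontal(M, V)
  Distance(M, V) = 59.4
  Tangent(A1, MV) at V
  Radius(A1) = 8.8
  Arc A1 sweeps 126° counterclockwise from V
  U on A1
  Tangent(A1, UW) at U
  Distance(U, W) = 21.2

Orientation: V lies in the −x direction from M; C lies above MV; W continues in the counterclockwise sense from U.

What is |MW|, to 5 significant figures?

71.834

M is at the origin; M and V share the same y with |MV| = 59.4 and V on the −x side, so V = (-59.400, 0.0000). The tangent condition forces CV to be normal to MV, so C = V + (0, 8.8) = (-59.400, 8.8000). On A1, V sits at bearing -90° from C; a 126° counterclockwise sweep puts U at bearing 36°, so U = C + 8.8·(cos 36°, sin 36°) = (-52.281, 13.973). A1 meets UW tangentially, so CU is at right angles to UW, so UW runs along (−sin 36°, cos 36°); with |UW| = 21.2, W = (-64.742, 31.124). Then |MW| = |W − M| = 71.834.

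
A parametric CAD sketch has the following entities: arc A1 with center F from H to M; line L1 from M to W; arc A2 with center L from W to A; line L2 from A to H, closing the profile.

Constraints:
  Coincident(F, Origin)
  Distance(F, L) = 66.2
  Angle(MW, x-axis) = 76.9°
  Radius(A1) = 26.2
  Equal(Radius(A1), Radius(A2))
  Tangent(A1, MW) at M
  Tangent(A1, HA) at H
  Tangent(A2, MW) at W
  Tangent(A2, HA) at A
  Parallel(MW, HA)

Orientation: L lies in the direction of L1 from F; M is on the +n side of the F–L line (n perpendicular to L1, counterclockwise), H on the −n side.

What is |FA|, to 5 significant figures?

71.196

Tangency of A1 to both parallel lines with radius 26.2 puts M and H at F ± 26.2·n: M = (-25.518, 5.9383), H = (25.518, -5.9383). Equal radii place W and A the same way about L: W = L + 26.2·n = (-10.514, 70.415), A = L − 26.2·n = (40.522, 58.539). Then |FA| = |A − F| = 71.196.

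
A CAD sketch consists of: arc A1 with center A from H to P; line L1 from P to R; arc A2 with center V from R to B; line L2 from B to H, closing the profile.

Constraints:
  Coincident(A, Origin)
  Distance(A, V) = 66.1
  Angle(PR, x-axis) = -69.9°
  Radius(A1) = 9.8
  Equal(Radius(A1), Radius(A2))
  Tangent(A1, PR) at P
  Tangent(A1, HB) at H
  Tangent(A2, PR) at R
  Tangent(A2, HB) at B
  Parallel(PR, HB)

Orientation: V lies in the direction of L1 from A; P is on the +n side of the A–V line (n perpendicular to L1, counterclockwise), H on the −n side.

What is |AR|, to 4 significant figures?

66.82

The slot axis is L1's direction at -69.9°, so u = (cos -69.9°, sin -69.9°) = (0.3437, -0.9391) and n = (−sin -69.9°, cos -69.9°) = (0.9391, 0.3437). A is at the origin and V lies 66.1 along u from A, so V = 66.1·u = (22.72, -62.07). Tangency of A1 to both parallel lines with radius 9.8 puts P and H at A ± 9.8·n: P = (9.203, 3.368), H = (-9.203, -3.368). Equal radii place R and B the same way about V: R = V + 9.8·n = (31.92, -58.71), B = V − 9.8·n = (13.51, -65.44). Then |AR| = |R − A| = 66.82.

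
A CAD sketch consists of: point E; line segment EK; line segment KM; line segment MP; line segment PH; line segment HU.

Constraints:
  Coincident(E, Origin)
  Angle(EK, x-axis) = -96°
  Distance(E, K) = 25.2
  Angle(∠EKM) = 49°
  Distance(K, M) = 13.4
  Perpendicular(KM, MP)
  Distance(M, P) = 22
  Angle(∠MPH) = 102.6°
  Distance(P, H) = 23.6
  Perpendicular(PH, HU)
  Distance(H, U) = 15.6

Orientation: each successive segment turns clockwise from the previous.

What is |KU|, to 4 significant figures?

17.67

E is at the origin; EK runs at -96.0° with length 25.2, so K = (-2.634, -25.06). ∠EKM = 49.0° gives KM at 133.0° from the x-axis; with |KM| = 13.4, M = (-11.77, -15.26). KM is perpendicular to MP, so MP runs at 43.00°; with |MP| = 22.0, P = (4.317, -0.2578). ∠MPH = 102.6° gives PH at -34.40° from the x-axis; with |PH| = 23.6, H = (23.79, -13.59). PH ⟂ HU, so HU runs at -124.4°; with |HU| = 15.6, U = (14.98, -26.46). Then |KU| = |U − K| = 17.67.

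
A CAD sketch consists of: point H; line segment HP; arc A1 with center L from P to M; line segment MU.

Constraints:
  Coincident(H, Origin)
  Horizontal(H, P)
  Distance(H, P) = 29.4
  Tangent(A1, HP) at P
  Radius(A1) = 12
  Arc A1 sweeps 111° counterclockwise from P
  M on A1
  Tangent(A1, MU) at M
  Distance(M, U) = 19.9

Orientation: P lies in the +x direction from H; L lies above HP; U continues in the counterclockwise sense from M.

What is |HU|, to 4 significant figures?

48.34

H is at the origin; HP is horizontal with |HP| = 29.4 and P on the +x side, so P = (29.40, 0.000). Since A1 is tangent to HP there, LP ⟂ HP, so L = P + (0, 12) = (29.40, 12.00). On A1, P sits at bearing -90° from L; a 111° counterclockwise sweep puts M at bearing 21°, so M = L + 12.0·(cos 21°, sin 21°) = (40.60, 16.30). A1 meets MU tangentially, so LM is at right angles to MU, so MU runs along (−sin 21°, cos 21°); with |MU| = 19.9, U = (33.47, 34.88). Then |HU| = |U − H| = 48.34.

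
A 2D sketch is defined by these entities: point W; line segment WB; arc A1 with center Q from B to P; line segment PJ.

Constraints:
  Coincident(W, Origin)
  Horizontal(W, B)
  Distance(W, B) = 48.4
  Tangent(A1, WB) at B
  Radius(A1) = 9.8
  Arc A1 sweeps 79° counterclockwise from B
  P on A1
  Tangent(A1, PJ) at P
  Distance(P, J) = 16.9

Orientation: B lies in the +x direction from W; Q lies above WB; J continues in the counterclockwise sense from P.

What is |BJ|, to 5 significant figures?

27.680

W is at the origin; W and B share the same y with |WB| = 48.4 and B on the +x side, so B = (48.400, 0.0000). Tangency of A1 to WB means the radius QB is perpendicular to WB, so Q = B + (0, 9.8) = (48.400, 9.8000). On A1, B sits at bearing -90° from Q; a 79° counterclockwise sweep puts P at bearing -11°, so P = Q + 9.8·(cos -11°, sin -11°) = (58.020, 7.9301). A1 meets PJ tangentially, so QP is at right angles to PJ, so PJ runs along (−sin -11°, cos -11°); with |PJ| = 16.9, J = (61.245, 24.520). Then |BJ| = |J − B| = 27.680.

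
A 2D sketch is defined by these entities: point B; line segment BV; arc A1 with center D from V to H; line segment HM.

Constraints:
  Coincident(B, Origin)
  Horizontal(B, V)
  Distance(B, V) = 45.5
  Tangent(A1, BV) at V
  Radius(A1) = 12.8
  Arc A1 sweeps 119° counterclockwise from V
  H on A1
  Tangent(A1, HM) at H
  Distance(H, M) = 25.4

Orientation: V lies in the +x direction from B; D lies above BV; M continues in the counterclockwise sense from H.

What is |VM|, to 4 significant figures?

41.24

On A1, V sits at bearing -90° from D; a 119° counterclockwise sweep puts H at bearing 29°, so H = D + 12.8·(cos 29°, sin 29°) = (56.70, 19.01). A1 meets HM tangentially, so DH is at right angles to HM, so HM runs along (−sin 29°, cos 29°); with |HM| = 25.4, M = (44.38, 41.22). Then |VM| = |M − V| = 41.24.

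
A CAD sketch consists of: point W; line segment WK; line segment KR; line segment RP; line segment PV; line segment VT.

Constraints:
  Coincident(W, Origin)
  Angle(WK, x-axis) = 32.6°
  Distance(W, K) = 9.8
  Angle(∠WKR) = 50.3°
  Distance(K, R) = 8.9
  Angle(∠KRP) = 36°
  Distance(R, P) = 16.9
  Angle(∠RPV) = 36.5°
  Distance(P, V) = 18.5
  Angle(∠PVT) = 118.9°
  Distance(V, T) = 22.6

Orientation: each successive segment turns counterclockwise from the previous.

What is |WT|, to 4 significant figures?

25.83

∠RPV = 36.5° gives PV at 89.80° from the x-axis; with |PV| = 18.5, V = (9.847, 12.87). ∠PVT = 118.9° gives VT at 150.9° from the x-axis; with |VT| = 22.6, T = (-9.900, 23.86). Then |WT| = |T − W| = 25.83.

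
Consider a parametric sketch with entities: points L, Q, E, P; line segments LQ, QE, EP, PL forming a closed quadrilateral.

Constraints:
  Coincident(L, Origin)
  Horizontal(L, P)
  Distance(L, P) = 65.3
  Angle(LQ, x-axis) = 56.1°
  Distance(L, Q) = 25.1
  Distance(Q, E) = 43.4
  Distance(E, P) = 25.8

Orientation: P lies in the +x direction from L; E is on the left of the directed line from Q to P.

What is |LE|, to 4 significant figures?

62.27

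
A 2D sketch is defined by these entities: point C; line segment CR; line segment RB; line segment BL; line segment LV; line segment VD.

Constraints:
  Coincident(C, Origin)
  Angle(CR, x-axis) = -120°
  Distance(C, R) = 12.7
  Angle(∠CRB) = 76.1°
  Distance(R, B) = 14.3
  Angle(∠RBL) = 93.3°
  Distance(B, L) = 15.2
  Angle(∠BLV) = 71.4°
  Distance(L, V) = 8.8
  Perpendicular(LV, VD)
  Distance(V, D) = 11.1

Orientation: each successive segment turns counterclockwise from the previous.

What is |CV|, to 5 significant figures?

3.6736

∠RBL = 93.3° gives BL at 70.600° from the x-axis; with |BL| = 15.2, L = (12.438, -0.62714). ∠BLV = 71.4° gives LV at 179.20° from the x-axis; with |LV| = 8.8, V = (3.6388, -0.50427). Then |CV| = |V − C| = 3.6736.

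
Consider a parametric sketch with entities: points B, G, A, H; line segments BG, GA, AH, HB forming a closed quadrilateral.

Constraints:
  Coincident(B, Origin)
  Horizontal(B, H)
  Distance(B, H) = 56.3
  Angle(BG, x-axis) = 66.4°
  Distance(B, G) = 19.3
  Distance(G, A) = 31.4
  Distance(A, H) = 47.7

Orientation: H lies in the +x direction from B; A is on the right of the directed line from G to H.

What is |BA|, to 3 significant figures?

17.2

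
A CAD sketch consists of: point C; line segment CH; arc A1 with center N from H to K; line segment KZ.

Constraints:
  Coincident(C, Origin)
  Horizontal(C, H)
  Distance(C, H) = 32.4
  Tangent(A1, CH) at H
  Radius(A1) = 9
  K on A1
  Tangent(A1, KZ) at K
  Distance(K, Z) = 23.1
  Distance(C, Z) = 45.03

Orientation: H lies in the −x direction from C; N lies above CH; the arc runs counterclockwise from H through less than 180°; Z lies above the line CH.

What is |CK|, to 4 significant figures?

26.33

Checks: |NK| = 9.000 ✓; ∠(NK, KZ) = 90.00° ✓; |KZ| = 23.10 ✓; |CZ| = 45.03 ✓.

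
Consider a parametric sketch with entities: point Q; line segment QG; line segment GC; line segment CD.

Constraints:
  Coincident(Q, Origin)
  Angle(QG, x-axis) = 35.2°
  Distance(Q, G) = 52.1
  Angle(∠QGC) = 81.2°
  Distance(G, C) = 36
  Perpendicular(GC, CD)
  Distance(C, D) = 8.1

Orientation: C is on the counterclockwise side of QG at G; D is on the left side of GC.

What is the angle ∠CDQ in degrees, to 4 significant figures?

147.1°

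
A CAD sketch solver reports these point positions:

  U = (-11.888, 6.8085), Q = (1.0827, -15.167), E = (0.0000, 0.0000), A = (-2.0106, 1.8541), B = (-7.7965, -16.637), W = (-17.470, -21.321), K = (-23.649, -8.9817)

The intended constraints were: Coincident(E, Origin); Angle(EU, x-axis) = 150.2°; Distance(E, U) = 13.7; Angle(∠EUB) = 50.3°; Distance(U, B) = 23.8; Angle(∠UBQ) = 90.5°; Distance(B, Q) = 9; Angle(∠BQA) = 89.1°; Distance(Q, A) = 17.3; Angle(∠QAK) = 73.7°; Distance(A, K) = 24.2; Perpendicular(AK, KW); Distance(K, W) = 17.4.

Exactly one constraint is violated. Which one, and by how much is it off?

Distance(K, W) = 17.4 — off by 3.60.

E = (0.00, 0.00) ✓; EU at 150.2° ✓; |EU| = 13.70 ✓; ∠EUB = 50.30° ✓; |UB| = 23.80 ✓; ∠UBQ = 90.50° ✓; |BQ| = 9.000 ✓; ∠BQA = 89.10° ✓; |QA| = 17.30 ✓; ∠QAK = 73.70° ✓; |AK| = 24.20 ✓; ∠(AK, KW) = 90.00° ✓; |KW| = 13.80 ✗.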